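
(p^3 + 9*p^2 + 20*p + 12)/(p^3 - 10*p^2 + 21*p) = (p^3 + 9*p^2 + 20*p + 12)/(p*(p^2 - 10*p + 21))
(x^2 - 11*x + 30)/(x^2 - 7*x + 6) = (x - 5)/(x - 1)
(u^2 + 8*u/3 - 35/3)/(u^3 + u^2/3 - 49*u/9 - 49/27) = 9*(u + 5)/(9*u^2 + 24*u + 7)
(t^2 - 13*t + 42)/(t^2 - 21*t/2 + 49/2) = 2*(t - 6)/(2*t - 7)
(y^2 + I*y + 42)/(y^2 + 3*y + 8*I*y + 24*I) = (y^2 + I*y + 42)/(y^2 + y*(3 + 8*I) + 24*I)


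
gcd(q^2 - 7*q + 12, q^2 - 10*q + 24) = q - 4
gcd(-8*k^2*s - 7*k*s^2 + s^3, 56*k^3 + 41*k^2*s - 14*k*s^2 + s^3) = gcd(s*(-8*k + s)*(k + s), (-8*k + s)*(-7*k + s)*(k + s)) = -8*k^2 - 7*k*s + s^2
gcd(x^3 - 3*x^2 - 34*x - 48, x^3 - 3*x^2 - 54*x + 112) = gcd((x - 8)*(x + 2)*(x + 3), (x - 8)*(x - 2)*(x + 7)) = x - 8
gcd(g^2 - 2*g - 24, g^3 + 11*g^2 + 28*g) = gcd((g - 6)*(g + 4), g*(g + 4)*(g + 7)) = g + 4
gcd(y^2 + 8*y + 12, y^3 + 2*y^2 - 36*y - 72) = y^2 + 8*y + 12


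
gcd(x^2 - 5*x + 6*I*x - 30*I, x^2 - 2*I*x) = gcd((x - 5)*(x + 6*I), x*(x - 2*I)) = 1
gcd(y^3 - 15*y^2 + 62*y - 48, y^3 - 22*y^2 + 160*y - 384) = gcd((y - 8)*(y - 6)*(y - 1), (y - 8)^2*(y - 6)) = y^2 - 14*y + 48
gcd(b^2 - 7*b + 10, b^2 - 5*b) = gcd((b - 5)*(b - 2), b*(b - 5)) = b - 5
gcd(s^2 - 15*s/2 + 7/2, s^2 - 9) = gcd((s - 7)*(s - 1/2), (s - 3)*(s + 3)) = 1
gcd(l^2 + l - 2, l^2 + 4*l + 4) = l + 2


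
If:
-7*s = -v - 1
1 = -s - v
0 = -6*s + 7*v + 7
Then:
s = 0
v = -1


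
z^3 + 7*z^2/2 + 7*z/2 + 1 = (z + 1/2)*(z + 1)*(z + 2)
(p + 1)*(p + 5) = p^2 + 6*p + 5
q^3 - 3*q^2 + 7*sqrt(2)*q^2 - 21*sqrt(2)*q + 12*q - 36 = (q - 3)*(q + sqrt(2))*(q + 6*sqrt(2))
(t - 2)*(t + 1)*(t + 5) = t^3 + 4*t^2 - 7*t - 10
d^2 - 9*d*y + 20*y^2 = (d - 5*y)*(d - 4*y)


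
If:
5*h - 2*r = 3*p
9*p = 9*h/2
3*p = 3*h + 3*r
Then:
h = 0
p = 0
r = 0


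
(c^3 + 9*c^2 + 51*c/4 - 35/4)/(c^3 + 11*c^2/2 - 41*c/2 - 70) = (c - 1/2)/(c - 4)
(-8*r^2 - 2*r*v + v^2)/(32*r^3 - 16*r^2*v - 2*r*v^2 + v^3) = (-2*r - v)/(8*r^2 - 2*r*v - v^2)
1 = 1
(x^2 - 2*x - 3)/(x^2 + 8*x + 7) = (x - 3)/(x + 7)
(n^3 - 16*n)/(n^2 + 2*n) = (n^2 - 16)/(n + 2)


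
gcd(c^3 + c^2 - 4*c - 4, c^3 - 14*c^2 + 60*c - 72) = c - 2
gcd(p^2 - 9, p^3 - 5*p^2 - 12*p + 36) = p + 3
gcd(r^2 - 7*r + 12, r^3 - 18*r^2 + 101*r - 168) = r - 3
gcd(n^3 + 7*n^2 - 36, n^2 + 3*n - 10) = n - 2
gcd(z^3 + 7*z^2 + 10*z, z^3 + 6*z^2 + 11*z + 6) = z + 2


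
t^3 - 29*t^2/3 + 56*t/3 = t*(t - 7)*(t - 8/3)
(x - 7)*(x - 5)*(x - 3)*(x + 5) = x^4 - 10*x^3 - 4*x^2 + 250*x - 525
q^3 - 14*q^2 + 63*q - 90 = (q - 6)*(q - 5)*(q - 3)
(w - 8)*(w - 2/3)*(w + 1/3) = w^3 - 25*w^2/3 + 22*w/9 + 16/9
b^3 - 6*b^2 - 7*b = b*(b - 7)*(b + 1)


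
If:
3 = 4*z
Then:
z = 3/4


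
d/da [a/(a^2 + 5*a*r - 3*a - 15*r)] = (a^2 + 5*a*r - a*(2*a + 5*r - 3) - 3*a - 15*r)/(a^2 + 5*a*r - 3*a - 15*r)^2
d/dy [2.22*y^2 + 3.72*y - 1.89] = 4.44*y + 3.72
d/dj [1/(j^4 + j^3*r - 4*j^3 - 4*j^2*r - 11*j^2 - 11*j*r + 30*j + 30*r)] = (-4*j^3 - 3*j^2*r + 12*j^2 + 8*j*r + 22*j + 11*r - 30)/(j^4 + j^3*r - 4*j^3 - 4*j^2*r - 11*j^2 - 11*j*r + 30*j + 30*r)^2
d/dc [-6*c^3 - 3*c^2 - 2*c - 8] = -18*c^2 - 6*c - 2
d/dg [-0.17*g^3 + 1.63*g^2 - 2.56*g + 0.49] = -0.51*g^2 + 3.26*g - 2.56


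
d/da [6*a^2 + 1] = 12*a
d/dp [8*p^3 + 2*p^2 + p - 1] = 24*p^2 + 4*p + 1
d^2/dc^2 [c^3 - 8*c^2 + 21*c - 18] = 6*c - 16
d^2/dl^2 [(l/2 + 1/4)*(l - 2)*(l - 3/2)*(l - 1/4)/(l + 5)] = 3*(16*l^4 + 196*l^3 + 540*l^2 - 1300*l + 233)/(16*(l^3 + 15*l^2 + 75*l + 125))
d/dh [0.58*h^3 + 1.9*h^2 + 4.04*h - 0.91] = 1.74*h^2 + 3.8*h + 4.04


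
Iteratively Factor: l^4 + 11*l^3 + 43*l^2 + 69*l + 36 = (l + 1)*(l^3 + 10*l^2 + 33*l + 36) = (l + 1)*(l + 3)*(l^2 + 7*l + 12) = (l + 1)*(l + 3)*(l + 4)*(l + 3)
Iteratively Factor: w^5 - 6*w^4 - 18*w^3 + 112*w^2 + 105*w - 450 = (w - 5)*(w^4 - w^3 - 23*w^2 - 3*w + 90) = (w - 5)*(w + 3)*(w^3 - 4*w^2 - 11*w + 30) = (w - 5)^2*(w + 3)*(w^2 + w - 6) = (w - 5)^2*(w - 2)*(w + 3)*(w + 3)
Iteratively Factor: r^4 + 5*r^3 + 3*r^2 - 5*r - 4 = (r + 4)*(r^3 + r^2 - r - 1) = (r - 1)*(r + 4)*(r^2 + 2*r + 1) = (r - 1)*(r + 1)*(r + 4)*(r + 1)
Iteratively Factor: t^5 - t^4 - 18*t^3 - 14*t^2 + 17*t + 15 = (t - 5)*(t^4 + 4*t^3 + 2*t^2 - 4*t - 3) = (t - 5)*(t - 1)*(t^3 + 5*t^2 + 7*t + 3) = (t - 5)*(t - 1)*(t + 3)*(t^2 + 2*t + 1) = (t - 5)*(t - 1)*(t + 1)*(t + 3)*(t + 1)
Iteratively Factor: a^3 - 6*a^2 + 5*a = (a)*(a^2 - 6*a + 5) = a*(a - 1)*(a - 5)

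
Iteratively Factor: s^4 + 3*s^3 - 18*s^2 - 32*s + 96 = (s + 4)*(s^3 - s^2 - 14*s + 24) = (s - 3)*(s + 4)*(s^2 + 2*s - 8) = (s - 3)*(s - 2)*(s + 4)*(s + 4)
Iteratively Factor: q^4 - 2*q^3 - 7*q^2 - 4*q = (q + 1)*(q^3 - 3*q^2 - 4*q) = (q - 4)*(q + 1)*(q^2 + q) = q*(q - 4)*(q + 1)*(q + 1)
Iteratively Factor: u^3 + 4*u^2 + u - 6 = (u + 3)*(u^2 + u - 2) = (u + 2)*(u + 3)*(u - 1)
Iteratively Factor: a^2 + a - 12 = (a - 3)*(a + 4)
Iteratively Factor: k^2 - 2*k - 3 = (k - 3)*(k + 1)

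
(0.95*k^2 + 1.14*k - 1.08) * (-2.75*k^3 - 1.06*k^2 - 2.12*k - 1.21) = -2.6125*k^5 - 4.142*k^4 - 0.2524*k^3 - 2.4215*k^2 + 0.9102*k + 1.3068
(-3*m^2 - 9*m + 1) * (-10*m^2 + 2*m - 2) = 30*m^4 + 84*m^3 - 22*m^2 + 20*m - 2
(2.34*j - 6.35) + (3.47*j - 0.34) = 5.81*j - 6.69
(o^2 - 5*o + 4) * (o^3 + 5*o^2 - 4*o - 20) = o^5 - 25*o^3 + 20*o^2 + 84*o - 80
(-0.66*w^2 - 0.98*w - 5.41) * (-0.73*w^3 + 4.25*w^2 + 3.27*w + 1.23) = 0.4818*w^5 - 2.0896*w^4 - 2.3739*w^3 - 27.0089*w^2 - 18.8961*w - 6.6543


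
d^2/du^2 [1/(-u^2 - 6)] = 6*(2 - u^2)/(u^2 + 6)^3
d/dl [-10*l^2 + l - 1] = 1 - 20*l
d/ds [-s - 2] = -1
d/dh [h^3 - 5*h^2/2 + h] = 3*h^2 - 5*h + 1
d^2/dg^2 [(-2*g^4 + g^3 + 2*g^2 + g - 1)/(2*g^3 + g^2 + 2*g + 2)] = 2*(12*g^6 + 12*g^5 - 102*g^4 - 141*g^3 - 87*g^2 + 12*g + 2)/(8*g^9 + 12*g^8 + 30*g^7 + 49*g^6 + 54*g^5 + 66*g^4 + 56*g^3 + 36*g^2 + 24*g + 8)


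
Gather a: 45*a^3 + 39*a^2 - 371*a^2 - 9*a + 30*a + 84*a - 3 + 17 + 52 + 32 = 45*a^3 - 332*a^2 + 105*a + 98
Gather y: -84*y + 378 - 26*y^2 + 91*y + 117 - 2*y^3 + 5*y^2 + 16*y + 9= -2*y^3 - 21*y^2 + 23*y + 504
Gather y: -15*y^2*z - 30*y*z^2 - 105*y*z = -15*y^2*z + y*(-30*z^2 - 105*z)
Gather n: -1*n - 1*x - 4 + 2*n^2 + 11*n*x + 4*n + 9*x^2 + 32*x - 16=2*n^2 + n*(11*x + 3) + 9*x^2 + 31*x - 20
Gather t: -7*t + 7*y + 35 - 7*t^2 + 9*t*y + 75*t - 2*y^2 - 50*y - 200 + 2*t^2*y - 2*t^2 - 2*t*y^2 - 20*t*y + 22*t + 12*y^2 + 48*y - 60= t^2*(2*y - 9) + t*(-2*y^2 - 11*y + 90) + 10*y^2 + 5*y - 225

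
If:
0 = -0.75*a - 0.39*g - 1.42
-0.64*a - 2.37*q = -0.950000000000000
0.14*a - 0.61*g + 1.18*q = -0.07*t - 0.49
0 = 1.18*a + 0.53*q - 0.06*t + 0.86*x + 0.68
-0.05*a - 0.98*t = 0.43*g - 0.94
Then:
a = -3.20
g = 2.52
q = 1.27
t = 0.02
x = 2.83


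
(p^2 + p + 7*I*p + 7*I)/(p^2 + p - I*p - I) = (p + 7*I)/(p - I)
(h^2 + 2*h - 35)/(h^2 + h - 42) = (h - 5)/(h - 6)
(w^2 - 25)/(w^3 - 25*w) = 1/w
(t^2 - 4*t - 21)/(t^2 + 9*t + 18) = (t - 7)/(t + 6)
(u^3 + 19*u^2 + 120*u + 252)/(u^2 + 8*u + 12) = (u^2 + 13*u + 42)/(u + 2)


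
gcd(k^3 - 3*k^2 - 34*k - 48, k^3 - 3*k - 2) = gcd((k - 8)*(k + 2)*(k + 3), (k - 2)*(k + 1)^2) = 1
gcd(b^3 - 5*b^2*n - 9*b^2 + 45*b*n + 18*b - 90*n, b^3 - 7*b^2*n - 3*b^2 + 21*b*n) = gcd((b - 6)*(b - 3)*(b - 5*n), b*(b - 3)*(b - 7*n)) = b - 3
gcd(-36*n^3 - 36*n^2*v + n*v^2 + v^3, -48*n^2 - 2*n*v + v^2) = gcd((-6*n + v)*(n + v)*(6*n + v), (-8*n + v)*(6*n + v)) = 6*n + v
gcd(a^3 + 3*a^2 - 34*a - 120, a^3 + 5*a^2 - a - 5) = a + 5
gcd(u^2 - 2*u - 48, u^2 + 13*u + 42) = u + 6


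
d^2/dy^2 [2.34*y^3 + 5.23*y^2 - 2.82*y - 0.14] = 14.04*y + 10.46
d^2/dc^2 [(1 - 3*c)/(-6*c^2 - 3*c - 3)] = 2*((3*c - 1)*(4*c + 1)^2 - (18*c + 1)*(2*c^2 + c + 1))/(3*(2*c^2 + c + 1)^3)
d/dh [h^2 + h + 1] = 2*h + 1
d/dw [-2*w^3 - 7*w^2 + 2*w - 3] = -6*w^2 - 14*w + 2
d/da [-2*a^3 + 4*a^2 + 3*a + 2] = -6*a^2 + 8*a + 3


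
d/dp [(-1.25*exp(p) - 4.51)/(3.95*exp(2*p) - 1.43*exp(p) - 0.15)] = (4.9375*exp(2*p) + 35.629*exp(p) - 6.2618)*exp(p)/(15.6025*exp(4*p) - 11.297*exp(3*p) + 0.8599*exp(2*p) + 0.429*exp(p) + 0.0225)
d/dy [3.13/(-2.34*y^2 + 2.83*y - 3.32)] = (14.6484*y - 8.8579)/(2.34*y^2 - 2.83*y + 3.32)^2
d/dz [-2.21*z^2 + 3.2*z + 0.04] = 3.2 - 4.42*z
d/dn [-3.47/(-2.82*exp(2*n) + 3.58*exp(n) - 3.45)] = (12.4226 - 19.5708*exp(n))*exp(n)/(2.82*exp(2*n) - 3.58*exp(n) + 3.45)^2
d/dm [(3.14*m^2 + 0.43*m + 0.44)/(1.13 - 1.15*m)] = (-3.611*m^2 + 7.0964*m + 0.9919)/(1.3225*m^2 - 2.599*m + 1.2769)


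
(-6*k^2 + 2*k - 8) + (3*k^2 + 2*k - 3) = -3*k^2 + 4*k - 11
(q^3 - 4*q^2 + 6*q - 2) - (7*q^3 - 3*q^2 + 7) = -6*q^3 - q^2 + 6*q - 9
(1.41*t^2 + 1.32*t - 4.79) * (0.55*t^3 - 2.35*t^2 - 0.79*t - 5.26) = 0.7755*t^5 - 2.5875*t^4 - 6.8504*t^3 + 2.7971*t^2 - 3.1591*t + 25.1954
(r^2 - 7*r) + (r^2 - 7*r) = 2*r^2 - 14*r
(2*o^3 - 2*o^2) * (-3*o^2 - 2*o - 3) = -6*o^5 + 2*o^4 - 2*o^3 + 6*o^2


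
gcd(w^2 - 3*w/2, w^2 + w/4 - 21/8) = w - 3/2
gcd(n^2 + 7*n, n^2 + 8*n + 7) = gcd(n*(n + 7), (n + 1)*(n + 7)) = n + 7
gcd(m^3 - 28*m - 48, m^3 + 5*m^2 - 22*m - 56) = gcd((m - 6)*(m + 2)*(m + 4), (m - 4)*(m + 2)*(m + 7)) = m + 2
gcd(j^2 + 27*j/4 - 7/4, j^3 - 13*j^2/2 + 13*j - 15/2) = 1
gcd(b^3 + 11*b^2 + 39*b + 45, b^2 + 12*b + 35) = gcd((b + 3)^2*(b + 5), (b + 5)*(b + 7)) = b + 5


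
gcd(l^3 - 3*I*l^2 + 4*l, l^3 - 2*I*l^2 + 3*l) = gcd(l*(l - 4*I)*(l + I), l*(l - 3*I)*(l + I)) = l^2 + I*l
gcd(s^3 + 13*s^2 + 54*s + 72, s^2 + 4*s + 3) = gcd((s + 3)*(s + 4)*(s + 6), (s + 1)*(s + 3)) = s + 3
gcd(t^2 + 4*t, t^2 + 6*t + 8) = t + 4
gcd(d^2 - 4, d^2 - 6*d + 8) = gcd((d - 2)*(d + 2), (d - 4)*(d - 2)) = d - 2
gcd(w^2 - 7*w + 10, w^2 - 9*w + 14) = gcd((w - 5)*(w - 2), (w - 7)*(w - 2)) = w - 2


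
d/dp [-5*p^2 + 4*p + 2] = 4 - 10*p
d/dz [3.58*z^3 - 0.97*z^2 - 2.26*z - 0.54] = 10.74*z^2 - 1.94*z - 2.26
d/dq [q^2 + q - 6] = 2*q + 1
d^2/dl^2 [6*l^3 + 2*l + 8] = 36*l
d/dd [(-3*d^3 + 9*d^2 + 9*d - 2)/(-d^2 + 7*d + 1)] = (3*d^4 - 42*d^3 + 63*d^2 + 14*d + 23)/(d^4 - 14*d^3 + 47*d^2 + 14*d + 1)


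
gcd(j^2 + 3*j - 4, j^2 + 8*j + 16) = j + 4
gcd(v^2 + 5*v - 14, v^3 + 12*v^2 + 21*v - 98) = v^2 + 5*v - 14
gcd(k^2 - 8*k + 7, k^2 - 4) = 1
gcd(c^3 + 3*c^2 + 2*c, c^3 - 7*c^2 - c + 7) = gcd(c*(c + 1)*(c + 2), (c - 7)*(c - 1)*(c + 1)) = c + 1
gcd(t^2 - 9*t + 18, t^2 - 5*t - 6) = t - 6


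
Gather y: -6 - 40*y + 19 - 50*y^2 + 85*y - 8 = -50*y^2 + 45*y + 5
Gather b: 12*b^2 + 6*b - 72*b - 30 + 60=12*b^2 - 66*b + 30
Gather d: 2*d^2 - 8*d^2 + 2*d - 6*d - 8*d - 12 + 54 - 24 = -6*d^2 - 12*d + 18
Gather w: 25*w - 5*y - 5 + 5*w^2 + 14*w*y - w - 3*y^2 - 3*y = 5*w^2 + w*(14*y + 24) - 3*y^2 - 8*y - 5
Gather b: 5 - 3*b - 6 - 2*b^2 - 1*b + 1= -2*b^2 - 4*b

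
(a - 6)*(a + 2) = a^2 - 4*a - 12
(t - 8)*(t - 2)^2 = t^3 - 12*t^2 + 36*t - 32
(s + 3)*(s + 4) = s^2 + 7*s + 12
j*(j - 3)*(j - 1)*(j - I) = j^4 - 4*j^3 - I*j^3 + 3*j^2 + 4*I*j^2 - 3*I*j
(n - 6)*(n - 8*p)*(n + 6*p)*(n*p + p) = n^4*p - 2*n^3*p^2 - 5*n^3*p - 48*n^2*p^3 + 10*n^2*p^2 - 6*n^2*p + 240*n*p^3 + 12*n*p^2 + 288*p^3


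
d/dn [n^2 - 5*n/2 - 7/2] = 2*n - 5/2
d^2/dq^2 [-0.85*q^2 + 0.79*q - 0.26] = -1.70000000000000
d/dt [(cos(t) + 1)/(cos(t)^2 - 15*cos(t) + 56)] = (cos(t)^2 + 2*cos(t) - 71)*sin(t)/(cos(t)^2 - 15*cos(t) + 56)^2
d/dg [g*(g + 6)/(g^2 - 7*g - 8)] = (-13*g^2 - 16*g - 48)/(g^4 - 14*g^3 + 33*g^2 + 112*g + 64)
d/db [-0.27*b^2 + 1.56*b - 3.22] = 1.56 - 0.54*b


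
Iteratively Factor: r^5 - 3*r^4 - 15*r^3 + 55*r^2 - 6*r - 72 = (r - 3)*(r^4 - 15*r^2 + 10*r + 24) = (r - 3)^2*(r^3 + 3*r^2 - 6*r - 8) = (r - 3)^2*(r - 2)*(r^2 + 5*r + 4) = (r - 3)^2*(r - 2)*(r + 4)*(r + 1)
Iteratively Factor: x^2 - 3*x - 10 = (x + 2)*(x - 5)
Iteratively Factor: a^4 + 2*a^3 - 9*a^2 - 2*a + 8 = (a - 2)*(a^3 + 4*a^2 - a - 4) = (a - 2)*(a + 4)*(a^2 - 1) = (a - 2)*(a + 1)*(a + 4)*(a - 1)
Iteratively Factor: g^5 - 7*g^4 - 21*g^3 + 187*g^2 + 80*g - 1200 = (g - 4)*(g^4 - 3*g^3 - 33*g^2 + 55*g + 300) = (g - 4)*(g + 3)*(g^3 - 6*g^2 - 15*g + 100) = (g - 4)*(g + 3)*(g + 4)*(g^2 - 10*g + 25) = (g - 5)*(g - 4)*(g + 3)*(g + 4)*(g - 5)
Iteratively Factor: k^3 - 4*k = (k - 2)*(k^2 + 2*k) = k*(k - 2)*(k + 2)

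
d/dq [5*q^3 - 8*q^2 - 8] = q*(15*q - 16)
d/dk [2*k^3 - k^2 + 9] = 2*k*(3*k - 1)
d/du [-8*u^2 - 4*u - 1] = -16*u - 4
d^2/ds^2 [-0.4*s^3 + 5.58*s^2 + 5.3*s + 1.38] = 11.16 - 2.4*s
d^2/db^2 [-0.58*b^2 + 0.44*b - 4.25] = -1.16000000000000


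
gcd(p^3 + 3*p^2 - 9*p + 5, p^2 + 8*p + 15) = p + 5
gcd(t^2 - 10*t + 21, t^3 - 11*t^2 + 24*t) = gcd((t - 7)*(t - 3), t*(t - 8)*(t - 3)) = t - 3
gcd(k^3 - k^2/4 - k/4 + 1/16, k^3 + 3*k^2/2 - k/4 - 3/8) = k^2 - 1/4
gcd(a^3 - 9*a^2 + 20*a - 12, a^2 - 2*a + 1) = a - 1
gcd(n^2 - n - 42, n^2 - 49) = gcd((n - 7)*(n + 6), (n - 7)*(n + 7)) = n - 7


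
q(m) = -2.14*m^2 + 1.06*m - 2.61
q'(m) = 1.06 - 4.28*m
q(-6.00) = -86.01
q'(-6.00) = 26.74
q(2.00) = -9.05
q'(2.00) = -7.50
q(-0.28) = -3.07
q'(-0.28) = 2.26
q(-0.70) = -4.40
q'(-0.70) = 4.06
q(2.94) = -17.99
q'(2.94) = -11.52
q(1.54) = -6.05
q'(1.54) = -5.53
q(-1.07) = -6.19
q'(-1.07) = 5.64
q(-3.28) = -29.11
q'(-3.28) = 15.10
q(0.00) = -2.61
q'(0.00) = 1.06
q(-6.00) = -86.01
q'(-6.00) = 26.74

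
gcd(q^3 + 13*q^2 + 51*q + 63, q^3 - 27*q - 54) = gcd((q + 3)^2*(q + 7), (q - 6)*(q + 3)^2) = q^2 + 6*q + 9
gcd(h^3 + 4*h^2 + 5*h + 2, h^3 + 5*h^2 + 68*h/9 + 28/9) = h + 2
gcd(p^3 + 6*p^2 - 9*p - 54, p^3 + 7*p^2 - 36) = p^2 + 9*p + 18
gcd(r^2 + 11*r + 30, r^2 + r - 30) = r + 6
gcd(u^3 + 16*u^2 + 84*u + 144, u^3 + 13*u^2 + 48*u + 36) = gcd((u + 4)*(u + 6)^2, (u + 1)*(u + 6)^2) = u^2 + 12*u + 36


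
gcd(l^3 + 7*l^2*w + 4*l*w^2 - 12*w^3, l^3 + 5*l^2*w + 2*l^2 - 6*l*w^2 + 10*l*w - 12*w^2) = -l^2 - 5*l*w + 6*w^2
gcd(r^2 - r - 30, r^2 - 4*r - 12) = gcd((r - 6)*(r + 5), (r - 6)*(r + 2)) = r - 6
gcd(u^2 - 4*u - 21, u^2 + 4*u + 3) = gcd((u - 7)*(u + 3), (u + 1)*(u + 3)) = u + 3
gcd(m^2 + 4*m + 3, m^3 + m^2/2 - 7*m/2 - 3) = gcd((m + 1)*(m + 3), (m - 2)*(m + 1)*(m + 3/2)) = m + 1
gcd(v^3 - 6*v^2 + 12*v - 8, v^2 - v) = 1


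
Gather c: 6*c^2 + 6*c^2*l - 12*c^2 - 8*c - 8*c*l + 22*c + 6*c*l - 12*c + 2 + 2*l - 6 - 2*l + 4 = c^2*(6*l - 6) + c*(2 - 2*l)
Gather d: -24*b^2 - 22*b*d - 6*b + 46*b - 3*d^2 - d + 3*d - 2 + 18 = -24*b^2 + 40*b - 3*d^2 + d*(2 - 22*b) + 16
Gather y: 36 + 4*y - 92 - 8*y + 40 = -4*y - 16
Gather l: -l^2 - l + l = -l^2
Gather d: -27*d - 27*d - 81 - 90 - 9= -54*d - 180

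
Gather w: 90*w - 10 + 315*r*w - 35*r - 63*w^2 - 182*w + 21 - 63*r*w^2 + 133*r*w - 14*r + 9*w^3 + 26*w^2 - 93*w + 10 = -49*r + 9*w^3 + w^2*(-63*r - 37) + w*(448*r - 185) + 21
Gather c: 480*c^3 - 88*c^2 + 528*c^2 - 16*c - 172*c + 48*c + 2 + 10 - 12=480*c^3 + 440*c^2 - 140*c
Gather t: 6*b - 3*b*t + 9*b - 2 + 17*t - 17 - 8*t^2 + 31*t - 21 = 15*b - 8*t^2 + t*(48 - 3*b) - 40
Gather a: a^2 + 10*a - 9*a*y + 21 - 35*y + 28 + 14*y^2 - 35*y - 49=a^2 + a*(10 - 9*y) + 14*y^2 - 70*y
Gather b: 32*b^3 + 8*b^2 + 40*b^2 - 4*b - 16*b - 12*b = 32*b^3 + 48*b^2 - 32*b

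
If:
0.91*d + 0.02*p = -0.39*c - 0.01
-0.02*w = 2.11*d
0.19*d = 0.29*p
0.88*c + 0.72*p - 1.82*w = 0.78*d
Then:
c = -0.03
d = 0.00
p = 0.00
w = -0.01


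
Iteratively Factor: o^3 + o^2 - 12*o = (o + 4)*(o^2 - 3*o) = o*(o + 4)*(o - 3)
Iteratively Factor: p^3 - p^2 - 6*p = (p + 2)*(p^2 - 3*p) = (p - 3)*(p + 2)*(p)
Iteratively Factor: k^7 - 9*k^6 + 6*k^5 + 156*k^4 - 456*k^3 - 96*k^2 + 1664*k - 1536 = (k - 4)*(k^6 - 5*k^5 - 14*k^4 + 100*k^3 - 56*k^2 - 320*k + 384) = (k - 4)^2*(k^5 - k^4 - 18*k^3 + 28*k^2 + 56*k - 96) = (k - 4)^2*(k + 4)*(k^4 - 5*k^3 + 2*k^2 + 20*k - 24) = (k - 4)^2*(k - 2)*(k + 4)*(k^3 - 3*k^2 - 4*k + 12) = (k - 4)^2*(k - 3)*(k - 2)*(k + 4)*(k^2 - 4) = (k - 4)^2*(k - 3)*(k - 2)*(k + 2)*(k + 4)*(k - 2)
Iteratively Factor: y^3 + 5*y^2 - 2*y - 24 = (y + 3)*(y^2 + 2*y - 8) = (y + 3)*(y + 4)*(y - 2)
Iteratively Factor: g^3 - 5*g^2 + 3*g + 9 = (g - 3)*(g^2 - 2*g - 3) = (g - 3)^2*(g + 1)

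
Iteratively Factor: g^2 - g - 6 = (g - 3)*(g + 2)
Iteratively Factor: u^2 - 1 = (u + 1)*(u - 1)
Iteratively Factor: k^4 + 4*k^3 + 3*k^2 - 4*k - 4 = (k + 1)*(k^3 + 3*k^2 - 4) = (k + 1)*(k + 2)*(k^2 + k - 2) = (k + 1)*(k + 2)^2*(k - 1)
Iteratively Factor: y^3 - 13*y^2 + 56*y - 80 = (y - 5)*(y^2 - 8*y + 16) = (y - 5)*(y - 4)*(y - 4)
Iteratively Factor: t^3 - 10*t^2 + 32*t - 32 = (t - 4)*(t^2 - 6*t + 8) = (t - 4)^2*(t - 2)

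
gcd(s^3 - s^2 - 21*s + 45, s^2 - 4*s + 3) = s - 3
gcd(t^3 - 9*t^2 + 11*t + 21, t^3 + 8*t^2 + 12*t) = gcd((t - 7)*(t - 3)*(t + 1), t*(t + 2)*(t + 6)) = 1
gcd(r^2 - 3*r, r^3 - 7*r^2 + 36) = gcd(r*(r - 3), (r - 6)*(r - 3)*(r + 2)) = r - 3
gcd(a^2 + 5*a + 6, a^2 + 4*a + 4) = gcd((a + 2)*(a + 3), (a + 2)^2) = a + 2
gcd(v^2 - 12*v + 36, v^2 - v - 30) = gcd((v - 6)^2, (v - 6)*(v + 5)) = v - 6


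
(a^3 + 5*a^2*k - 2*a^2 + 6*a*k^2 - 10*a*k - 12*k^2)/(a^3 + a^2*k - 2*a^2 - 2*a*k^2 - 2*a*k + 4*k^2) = (a + 3*k)/(a - k)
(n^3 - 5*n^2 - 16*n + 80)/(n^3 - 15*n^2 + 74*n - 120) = (n + 4)/(n - 6)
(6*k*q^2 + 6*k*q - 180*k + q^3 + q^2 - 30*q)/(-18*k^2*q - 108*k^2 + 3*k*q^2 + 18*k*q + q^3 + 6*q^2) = (q - 5)/(-3*k + q)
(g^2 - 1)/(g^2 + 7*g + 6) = (g - 1)/(g + 6)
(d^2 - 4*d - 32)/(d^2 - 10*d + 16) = (d + 4)/(d - 2)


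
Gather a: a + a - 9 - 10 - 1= 2*a - 20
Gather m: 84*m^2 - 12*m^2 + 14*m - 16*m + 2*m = 72*m^2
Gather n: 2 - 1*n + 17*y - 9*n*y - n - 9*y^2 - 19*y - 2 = n*(-9*y - 2) - 9*y^2 - 2*y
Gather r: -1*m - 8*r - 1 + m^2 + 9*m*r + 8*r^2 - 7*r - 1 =m^2 - m + 8*r^2 + r*(9*m - 15) - 2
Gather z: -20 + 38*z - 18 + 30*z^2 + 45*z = 30*z^2 + 83*z - 38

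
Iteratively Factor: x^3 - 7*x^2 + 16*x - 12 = (x - 2)*(x^2 - 5*x + 6) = (x - 3)*(x - 2)*(x - 2)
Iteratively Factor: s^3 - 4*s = (s + 2)*(s^2 - 2*s) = s*(s + 2)*(s - 2)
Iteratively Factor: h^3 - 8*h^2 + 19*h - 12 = (h - 4)*(h^2 - 4*h + 3) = (h - 4)*(h - 3)*(h - 1)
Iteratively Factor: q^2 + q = (q + 1)*(q)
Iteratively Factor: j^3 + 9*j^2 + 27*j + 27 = (j + 3)*(j^2 + 6*j + 9) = (j + 3)^2*(j + 3)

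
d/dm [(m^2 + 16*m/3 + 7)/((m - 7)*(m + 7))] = 16*(-m^2 - 21*m - 49)/(3*(m^4 - 98*m^2 + 2401))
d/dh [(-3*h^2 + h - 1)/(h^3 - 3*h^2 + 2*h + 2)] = (3*h^4 - 2*h^3 - 18*h + 4)/(h^6 - 6*h^5 + 13*h^4 - 8*h^3 - 8*h^2 + 8*h + 4)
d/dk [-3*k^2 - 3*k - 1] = -6*k - 3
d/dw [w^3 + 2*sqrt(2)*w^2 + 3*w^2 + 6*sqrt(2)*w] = 3*w^2 + 4*sqrt(2)*w + 6*w + 6*sqrt(2)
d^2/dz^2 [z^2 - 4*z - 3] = 2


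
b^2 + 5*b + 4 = (b + 1)*(b + 4)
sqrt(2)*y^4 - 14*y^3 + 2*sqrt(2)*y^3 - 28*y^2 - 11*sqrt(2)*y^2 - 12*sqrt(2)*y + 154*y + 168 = (y - 3)*(y + 4)*(y - 7*sqrt(2))*(sqrt(2)*y + sqrt(2))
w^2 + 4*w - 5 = (w - 1)*(w + 5)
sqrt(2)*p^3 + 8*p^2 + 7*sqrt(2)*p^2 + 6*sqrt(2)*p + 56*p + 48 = (p + 6)*(p + 4*sqrt(2))*(sqrt(2)*p + sqrt(2))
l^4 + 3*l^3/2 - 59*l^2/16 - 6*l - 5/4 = (l - 2)*(l + 1/4)*(l + 5/4)*(l + 2)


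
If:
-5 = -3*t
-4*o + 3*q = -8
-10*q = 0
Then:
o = 2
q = 0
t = 5/3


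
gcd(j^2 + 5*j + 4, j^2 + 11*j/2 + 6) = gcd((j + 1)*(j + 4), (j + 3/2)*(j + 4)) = j + 4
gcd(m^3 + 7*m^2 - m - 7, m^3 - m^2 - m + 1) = m^2 - 1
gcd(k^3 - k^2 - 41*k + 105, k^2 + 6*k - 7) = k + 7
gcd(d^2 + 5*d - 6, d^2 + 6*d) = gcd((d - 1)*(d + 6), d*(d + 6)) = d + 6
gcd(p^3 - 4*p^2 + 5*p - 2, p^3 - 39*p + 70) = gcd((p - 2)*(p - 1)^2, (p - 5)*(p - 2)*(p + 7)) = p - 2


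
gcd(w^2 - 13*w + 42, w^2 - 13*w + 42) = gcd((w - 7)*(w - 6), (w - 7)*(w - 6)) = w^2 - 13*w + 42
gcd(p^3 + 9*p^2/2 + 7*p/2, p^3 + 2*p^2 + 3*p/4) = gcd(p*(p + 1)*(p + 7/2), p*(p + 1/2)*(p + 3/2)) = p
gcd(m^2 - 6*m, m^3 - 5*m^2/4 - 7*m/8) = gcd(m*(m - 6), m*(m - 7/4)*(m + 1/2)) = m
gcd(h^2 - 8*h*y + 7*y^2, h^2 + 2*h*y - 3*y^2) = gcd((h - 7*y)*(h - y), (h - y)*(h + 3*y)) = -h + y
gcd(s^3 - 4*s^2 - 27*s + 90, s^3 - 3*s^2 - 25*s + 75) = s^2 + 2*s - 15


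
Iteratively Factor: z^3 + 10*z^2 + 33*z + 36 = (z + 3)*(z^2 + 7*z + 12) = (z + 3)^2*(z + 4)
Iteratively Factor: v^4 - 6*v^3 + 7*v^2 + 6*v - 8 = (v - 1)*(v^3 - 5*v^2 + 2*v + 8) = (v - 1)*(v + 1)*(v^2 - 6*v + 8) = (v - 2)*(v - 1)*(v + 1)*(v - 4)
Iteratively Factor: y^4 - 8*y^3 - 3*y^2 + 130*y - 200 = (y + 4)*(y^3 - 12*y^2 + 45*y - 50) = (y - 5)*(y + 4)*(y^2 - 7*y + 10) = (y - 5)^2*(y + 4)*(y - 2)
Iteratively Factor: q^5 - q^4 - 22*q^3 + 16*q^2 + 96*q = (q - 4)*(q^4 + 3*q^3 - 10*q^2 - 24*q) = q*(q - 4)*(q^3 + 3*q^2 - 10*q - 24) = q*(q - 4)*(q - 3)*(q^2 + 6*q + 8) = q*(q - 4)*(q - 3)*(q + 2)*(q + 4)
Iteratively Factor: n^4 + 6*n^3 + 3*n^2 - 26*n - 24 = (n + 4)*(n^3 + 2*n^2 - 5*n - 6) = (n + 3)*(n + 4)*(n^2 - n - 2) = (n - 2)*(n + 3)*(n + 4)*(n + 1)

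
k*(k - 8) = k^2 - 8*k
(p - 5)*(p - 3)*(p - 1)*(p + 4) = p^4 - 5*p^3 - 13*p^2 + 77*p - 60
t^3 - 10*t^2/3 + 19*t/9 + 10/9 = (t - 2)*(t - 5/3)*(t + 1/3)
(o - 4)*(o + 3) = o^2 - o - 12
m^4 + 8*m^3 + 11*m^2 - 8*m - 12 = (m - 1)*(m + 1)*(m + 2)*(m + 6)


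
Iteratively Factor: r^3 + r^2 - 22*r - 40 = (r - 5)*(r^2 + 6*r + 8) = (r - 5)*(r + 4)*(r + 2)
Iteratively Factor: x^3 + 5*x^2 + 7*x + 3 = (x + 1)*(x^2 + 4*x + 3) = (x + 1)*(x + 3)*(x + 1)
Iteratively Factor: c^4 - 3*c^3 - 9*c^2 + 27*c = (c - 3)*(c^3 - 9*c) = c*(c - 3)*(c^2 - 9) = c*(c - 3)^2*(c + 3)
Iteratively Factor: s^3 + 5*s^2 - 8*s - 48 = (s - 3)*(s^2 + 8*s + 16) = (s - 3)*(s + 4)*(s + 4)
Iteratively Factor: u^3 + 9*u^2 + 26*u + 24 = (u + 4)*(u^2 + 5*u + 6) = (u + 2)*(u + 4)*(u + 3)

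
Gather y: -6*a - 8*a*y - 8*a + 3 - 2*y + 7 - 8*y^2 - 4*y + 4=-14*a - 8*y^2 + y*(-8*a - 6) + 14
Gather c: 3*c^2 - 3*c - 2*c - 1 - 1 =3*c^2 - 5*c - 2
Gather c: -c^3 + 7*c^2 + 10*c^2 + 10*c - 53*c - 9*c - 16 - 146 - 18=-c^3 + 17*c^2 - 52*c - 180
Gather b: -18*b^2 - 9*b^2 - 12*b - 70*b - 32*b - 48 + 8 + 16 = -27*b^2 - 114*b - 24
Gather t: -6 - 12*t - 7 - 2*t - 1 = -14*t - 14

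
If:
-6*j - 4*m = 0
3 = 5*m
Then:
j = -2/5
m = 3/5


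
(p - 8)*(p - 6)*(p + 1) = p^3 - 13*p^2 + 34*p + 48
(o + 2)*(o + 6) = o^2 + 8*o + 12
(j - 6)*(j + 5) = j^2 - j - 30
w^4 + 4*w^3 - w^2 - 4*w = w*(w - 1)*(w + 1)*(w + 4)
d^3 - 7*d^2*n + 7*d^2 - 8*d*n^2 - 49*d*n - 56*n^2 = (d + 7)*(d - 8*n)*(d + n)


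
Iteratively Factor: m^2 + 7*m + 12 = (m + 4)*(m + 3)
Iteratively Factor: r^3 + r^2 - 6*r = (r - 2)*(r^2 + 3*r) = r*(r - 2)*(r + 3)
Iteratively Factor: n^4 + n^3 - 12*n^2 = (n + 4)*(n^3 - 3*n^2) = n*(n + 4)*(n^2 - 3*n) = n*(n - 3)*(n + 4)*(n)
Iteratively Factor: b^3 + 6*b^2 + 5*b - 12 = (b + 3)*(b^2 + 3*b - 4) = (b + 3)*(b + 4)*(b - 1)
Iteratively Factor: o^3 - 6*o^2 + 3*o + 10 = (o - 5)*(o^2 - o - 2) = (o - 5)*(o + 1)*(o - 2)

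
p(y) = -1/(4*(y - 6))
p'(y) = 1/(4*(y - 6)^2)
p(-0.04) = 0.04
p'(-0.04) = 0.01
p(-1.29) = 0.03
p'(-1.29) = 0.00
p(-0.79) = 0.04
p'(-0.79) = 0.01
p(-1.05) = 0.04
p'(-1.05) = 0.01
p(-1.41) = 0.03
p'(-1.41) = 0.00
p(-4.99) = 0.02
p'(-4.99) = 0.00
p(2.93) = 0.08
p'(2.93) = 0.03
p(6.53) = -0.47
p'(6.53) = 0.89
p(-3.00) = 0.03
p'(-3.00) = 0.00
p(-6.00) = 0.02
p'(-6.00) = 0.00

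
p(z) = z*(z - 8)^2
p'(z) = z*(2*z - 16) + (z - 8)^2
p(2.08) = 72.90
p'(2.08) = 10.42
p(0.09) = 5.63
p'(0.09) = 61.14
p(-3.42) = -446.02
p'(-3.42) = 208.53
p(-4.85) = -800.84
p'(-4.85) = 289.77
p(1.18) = 54.88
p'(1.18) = 30.42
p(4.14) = 61.68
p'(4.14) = -17.06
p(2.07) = 72.79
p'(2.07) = 10.61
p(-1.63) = -151.16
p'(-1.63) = 124.13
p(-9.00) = -2601.00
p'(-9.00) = 595.00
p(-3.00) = -363.00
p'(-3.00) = 187.00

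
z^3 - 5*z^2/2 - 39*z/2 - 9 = (z - 6)*(z + 1/2)*(z + 3)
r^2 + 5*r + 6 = (r + 2)*(r + 3)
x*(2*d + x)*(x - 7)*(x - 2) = 2*d*x^3 - 18*d*x^2 + 28*d*x + x^4 - 9*x^3 + 14*x^2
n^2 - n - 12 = (n - 4)*(n + 3)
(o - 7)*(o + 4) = o^2 - 3*o - 28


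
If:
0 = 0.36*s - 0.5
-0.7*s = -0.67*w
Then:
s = 1.39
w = 1.45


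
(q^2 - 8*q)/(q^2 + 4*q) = (q - 8)/(q + 4)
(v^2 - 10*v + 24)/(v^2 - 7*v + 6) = (v - 4)/(v - 1)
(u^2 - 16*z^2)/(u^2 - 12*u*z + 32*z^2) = (-u - 4*z)/(-u + 8*z)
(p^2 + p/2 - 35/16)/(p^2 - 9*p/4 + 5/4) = (p + 7/4)/(p - 1)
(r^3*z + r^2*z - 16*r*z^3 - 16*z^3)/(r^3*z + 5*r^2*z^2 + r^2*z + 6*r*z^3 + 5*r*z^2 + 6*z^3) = (r^2 - 16*z^2)/(r^2 + 5*r*z + 6*z^2)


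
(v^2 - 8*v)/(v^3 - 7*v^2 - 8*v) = 1/(v + 1)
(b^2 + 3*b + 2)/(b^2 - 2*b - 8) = (b + 1)/(b - 4)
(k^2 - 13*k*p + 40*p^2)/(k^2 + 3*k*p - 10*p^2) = (k^2 - 13*k*p + 40*p^2)/(k^2 + 3*k*p - 10*p^2)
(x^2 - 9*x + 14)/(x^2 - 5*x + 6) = (x - 7)/(x - 3)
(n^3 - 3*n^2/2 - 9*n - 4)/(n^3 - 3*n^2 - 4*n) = (n^2 + 5*n/2 + 1)/(n*(n + 1))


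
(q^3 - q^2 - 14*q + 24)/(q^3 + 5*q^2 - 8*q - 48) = (q - 2)/(q + 4)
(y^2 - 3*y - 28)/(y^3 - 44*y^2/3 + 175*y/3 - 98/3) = 3*(y + 4)/(3*y^2 - 23*y + 14)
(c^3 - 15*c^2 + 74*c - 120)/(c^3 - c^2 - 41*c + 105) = (c^2 - 10*c + 24)/(c^2 + 4*c - 21)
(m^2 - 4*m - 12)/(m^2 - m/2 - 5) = 2*(m - 6)/(2*m - 5)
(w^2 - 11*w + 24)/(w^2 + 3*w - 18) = (w - 8)/(w + 6)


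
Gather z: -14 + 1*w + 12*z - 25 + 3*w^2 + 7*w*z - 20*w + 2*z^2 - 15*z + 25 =3*w^2 - 19*w + 2*z^2 + z*(7*w - 3) - 14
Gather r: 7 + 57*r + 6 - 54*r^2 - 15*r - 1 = -54*r^2 + 42*r + 12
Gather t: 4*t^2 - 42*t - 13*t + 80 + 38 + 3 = 4*t^2 - 55*t + 121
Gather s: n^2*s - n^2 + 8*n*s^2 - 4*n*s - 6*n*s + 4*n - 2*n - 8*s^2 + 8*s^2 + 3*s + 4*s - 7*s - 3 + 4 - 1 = -n^2 + 8*n*s^2 + 2*n + s*(n^2 - 10*n)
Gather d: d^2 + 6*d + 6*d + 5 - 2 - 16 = d^2 + 12*d - 13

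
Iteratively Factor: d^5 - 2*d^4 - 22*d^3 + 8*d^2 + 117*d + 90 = (d + 3)*(d^4 - 5*d^3 - 7*d^2 + 29*d + 30) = (d - 5)*(d + 3)*(d^3 - 7*d - 6) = (d - 5)*(d - 3)*(d + 3)*(d^2 + 3*d + 2) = (d - 5)*(d - 3)*(d + 2)*(d + 3)*(d + 1)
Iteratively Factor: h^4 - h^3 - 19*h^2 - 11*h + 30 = (h + 3)*(h^3 - 4*h^2 - 7*h + 10) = (h + 2)*(h + 3)*(h^2 - 6*h + 5) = (h - 5)*(h + 2)*(h + 3)*(h - 1)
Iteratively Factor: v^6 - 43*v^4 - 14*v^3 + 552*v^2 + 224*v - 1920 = (v - 4)*(v^5 + 4*v^4 - 27*v^3 - 122*v^2 + 64*v + 480) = (v - 5)*(v - 4)*(v^4 + 9*v^3 + 18*v^2 - 32*v - 96) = (v - 5)*(v - 4)*(v + 3)*(v^3 + 6*v^2 - 32) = (v - 5)*(v - 4)*(v + 3)*(v + 4)*(v^2 + 2*v - 8) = (v - 5)*(v - 4)*(v - 2)*(v + 3)*(v + 4)*(v + 4)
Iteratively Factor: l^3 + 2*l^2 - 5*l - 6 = (l + 1)*(l^2 + l - 6) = (l + 1)*(l + 3)*(l - 2)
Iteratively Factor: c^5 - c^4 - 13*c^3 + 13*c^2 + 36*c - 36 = (c - 2)*(c^4 + c^3 - 11*c^2 - 9*c + 18) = (c - 2)*(c - 1)*(c^3 + 2*c^2 - 9*c - 18) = (c - 3)*(c - 2)*(c - 1)*(c^2 + 5*c + 6) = (c - 3)*(c - 2)*(c - 1)*(c + 2)*(c + 3)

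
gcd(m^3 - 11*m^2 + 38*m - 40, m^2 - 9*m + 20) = m^2 - 9*m + 20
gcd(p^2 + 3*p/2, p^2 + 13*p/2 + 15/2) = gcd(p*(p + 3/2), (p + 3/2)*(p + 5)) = p + 3/2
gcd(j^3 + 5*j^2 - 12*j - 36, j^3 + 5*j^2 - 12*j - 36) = j^3 + 5*j^2 - 12*j - 36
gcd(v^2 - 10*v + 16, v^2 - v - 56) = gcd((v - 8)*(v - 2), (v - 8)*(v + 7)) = v - 8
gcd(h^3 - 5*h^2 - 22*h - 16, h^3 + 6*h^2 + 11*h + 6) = h^2 + 3*h + 2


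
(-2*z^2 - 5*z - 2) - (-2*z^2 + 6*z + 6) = -11*z - 8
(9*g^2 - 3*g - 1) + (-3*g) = 9*g^2 - 6*g - 1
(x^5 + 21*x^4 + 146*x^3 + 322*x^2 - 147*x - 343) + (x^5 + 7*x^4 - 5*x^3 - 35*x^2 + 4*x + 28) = 2*x^5 + 28*x^4 + 141*x^3 + 287*x^2 - 143*x - 315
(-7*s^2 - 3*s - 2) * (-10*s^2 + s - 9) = 70*s^4 + 23*s^3 + 80*s^2 + 25*s + 18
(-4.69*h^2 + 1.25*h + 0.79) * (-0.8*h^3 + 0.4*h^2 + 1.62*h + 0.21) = 3.752*h^5 - 2.876*h^4 - 7.7298*h^3 + 1.3561*h^2 + 1.5423*h + 0.1659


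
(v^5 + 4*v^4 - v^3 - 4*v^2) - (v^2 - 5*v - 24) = v^5 + 4*v^4 - v^3 - 5*v^2 + 5*v + 24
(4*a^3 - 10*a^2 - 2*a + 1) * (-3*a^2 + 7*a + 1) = -12*a^5 + 58*a^4 - 60*a^3 - 27*a^2 + 5*a + 1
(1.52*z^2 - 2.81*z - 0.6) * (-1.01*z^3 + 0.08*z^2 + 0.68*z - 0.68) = -1.5352*z^5 + 2.9597*z^4 + 1.4148*z^3 - 2.9924*z^2 + 1.5028*z + 0.408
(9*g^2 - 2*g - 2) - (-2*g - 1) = 9*g^2 - 1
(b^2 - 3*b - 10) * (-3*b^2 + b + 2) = -3*b^4 + 10*b^3 + 29*b^2 - 16*b - 20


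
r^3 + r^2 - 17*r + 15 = (r - 3)*(r - 1)*(r + 5)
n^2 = n^2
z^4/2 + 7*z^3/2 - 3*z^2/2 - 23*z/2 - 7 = (z/2 + 1/2)*(z - 2)*(z + 1)*(z + 7)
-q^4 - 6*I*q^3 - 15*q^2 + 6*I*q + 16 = (q - 2*I)*(q + 8*I)*(-I*q - I)*(-I*q + I)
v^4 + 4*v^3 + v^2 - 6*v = v*(v - 1)*(v + 2)*(v + 3)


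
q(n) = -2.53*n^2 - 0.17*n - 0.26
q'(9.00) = -45.71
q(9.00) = -206.72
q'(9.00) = -45.71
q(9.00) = -206.72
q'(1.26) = -6.55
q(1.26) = -4.49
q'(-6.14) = 30.90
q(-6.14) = -94.60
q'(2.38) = -12.21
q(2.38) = -15.00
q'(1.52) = -7.86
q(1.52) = -6.36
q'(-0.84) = 4.08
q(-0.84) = -1.90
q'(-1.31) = 6.46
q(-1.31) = -4.38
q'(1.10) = -5.74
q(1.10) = -3.51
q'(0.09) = -0.63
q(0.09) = -0.30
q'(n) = -5.06*n - 0.17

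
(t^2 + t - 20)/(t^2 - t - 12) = (t + 5)/(t + 3)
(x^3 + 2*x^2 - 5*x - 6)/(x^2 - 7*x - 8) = (x^2 + x - 6)/(x - 8)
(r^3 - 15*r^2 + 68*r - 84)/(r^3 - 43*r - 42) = (r^2 - 8*r + 12)/(r^2 + 7*r + 6)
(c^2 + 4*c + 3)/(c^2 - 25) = (c^2 + 4*c + 3)/(c^2 - 25)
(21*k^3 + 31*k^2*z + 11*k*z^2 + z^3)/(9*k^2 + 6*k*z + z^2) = (7*k^2 + 8*k*z + z^2)/(3*k + z)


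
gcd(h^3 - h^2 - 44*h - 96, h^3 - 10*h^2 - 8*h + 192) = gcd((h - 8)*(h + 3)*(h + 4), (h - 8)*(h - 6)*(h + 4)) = h^2 - 4*h - 32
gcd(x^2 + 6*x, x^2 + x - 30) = x + 6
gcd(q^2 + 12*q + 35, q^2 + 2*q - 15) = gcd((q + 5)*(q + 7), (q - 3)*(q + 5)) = q + 5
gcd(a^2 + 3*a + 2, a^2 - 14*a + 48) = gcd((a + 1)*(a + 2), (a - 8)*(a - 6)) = 1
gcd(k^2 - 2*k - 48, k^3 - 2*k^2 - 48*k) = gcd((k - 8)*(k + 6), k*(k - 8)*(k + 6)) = k^2 - 2*k - 48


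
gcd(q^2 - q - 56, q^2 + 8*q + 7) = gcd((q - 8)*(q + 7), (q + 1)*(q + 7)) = q + 7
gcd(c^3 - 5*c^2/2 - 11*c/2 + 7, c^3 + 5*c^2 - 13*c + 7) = c - 1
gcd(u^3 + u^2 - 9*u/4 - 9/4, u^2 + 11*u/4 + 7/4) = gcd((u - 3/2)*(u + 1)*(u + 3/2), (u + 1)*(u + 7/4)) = u + 1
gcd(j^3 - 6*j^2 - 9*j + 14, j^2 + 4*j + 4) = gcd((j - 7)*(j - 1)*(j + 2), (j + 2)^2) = j + 2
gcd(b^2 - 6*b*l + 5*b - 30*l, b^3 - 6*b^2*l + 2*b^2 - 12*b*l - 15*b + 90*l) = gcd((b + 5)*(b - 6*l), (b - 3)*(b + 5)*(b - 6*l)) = b^2 - 6*b*l + 5*b - 30*l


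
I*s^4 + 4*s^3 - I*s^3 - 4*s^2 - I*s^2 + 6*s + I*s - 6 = (s - 3*I)*(s - 2*I)*(s + I)*(I*s - I)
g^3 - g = g*(g - 1)*(g + 1)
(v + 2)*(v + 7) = v^2 + 9*v + 14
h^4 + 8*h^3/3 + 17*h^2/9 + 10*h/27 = h*(h + 1/3)*(h + 2/3)*(h + 5/3)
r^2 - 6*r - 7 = (r - 7)*(r + 1)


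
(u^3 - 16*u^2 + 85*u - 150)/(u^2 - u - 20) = (u^2 - 11*u + 30)/(u + 4)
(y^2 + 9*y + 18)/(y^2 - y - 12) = (y + 6)/(y - 4)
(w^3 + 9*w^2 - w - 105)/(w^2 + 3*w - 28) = (w^2 + 2*w - 15)/(w - 4)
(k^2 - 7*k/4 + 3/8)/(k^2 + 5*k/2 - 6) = (k - 1/4)/(k + 4)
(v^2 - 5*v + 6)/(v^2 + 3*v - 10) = (v - 3)/(v + 5)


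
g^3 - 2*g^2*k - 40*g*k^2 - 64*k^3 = (g - 8*k)*(g + 2*k)*(g + 4*k)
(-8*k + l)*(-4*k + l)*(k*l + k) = 32*k^3*l + 32*k^3 - 12*k^2*l^2 - 12*k^2*l + k*l^3 + k*l^2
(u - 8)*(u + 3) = u^2 - 5*u - 24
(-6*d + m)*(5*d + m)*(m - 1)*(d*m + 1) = -30*d^3*m^2 + 30*d^3*m - d^2*m^3 + d^2*m^2 - 30*d^2*m + 30*d^2 + d*m^4 - d*m^3 - d*m^2 + d*m + m^3 - m^2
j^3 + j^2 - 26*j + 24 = (j - 4)*(j - 1)*(j + 6)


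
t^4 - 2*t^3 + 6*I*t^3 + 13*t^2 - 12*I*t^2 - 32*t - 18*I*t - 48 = (t - 3)*(t + 1)*(t - 2*I)*(t + 8*I)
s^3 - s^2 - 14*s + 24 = (s - 3)*(s - 2)*(s + 4)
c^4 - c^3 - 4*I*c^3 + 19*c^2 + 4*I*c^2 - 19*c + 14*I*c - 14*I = (c - 1)*(c - 7*I)*(c + I)*(c + 2*I)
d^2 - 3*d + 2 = (d - 2)*(d - 1)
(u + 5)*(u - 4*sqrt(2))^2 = u^3 - 8*sqrt(2)*u^2 + 5*u^2 - 40*sqrt(2)*u + 32*u + 160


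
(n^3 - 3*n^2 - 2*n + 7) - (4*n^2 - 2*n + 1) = n^3 - 7*n^2 + 6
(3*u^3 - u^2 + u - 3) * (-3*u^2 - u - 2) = -9*u^5 - 8*u^3 + 10*u^2 + u + 6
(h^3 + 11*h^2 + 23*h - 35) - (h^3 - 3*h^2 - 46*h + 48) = 14*h^2 + 69*h - 83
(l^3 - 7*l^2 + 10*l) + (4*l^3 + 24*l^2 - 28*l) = 5*l^3 + 17*l^2 - 18*l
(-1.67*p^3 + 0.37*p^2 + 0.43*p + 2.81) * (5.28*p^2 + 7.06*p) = -8.8176*p^5 - 9.8366*p^4 + 4.8826*p^3 + 17.8726*p^2 + 19.8386*p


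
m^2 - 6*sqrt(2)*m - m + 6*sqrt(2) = (m - 1)*(m - 6*sqrt(2))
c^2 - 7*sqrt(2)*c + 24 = (c - 4*sqrt(2))*(c - 3*sqrt(2))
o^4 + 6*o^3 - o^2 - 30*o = o*(o - 2)*(o + 3)*(o + 5)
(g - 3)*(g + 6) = g^2 + 3*g - 18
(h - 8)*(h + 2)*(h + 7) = h^3 + h^2 - 58*h - 112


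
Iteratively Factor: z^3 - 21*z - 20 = (z - 5)*(z^2 + 5*z + 4) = (z - 5)*(z + 1)*(z + 4)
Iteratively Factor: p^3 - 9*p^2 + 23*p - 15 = (p - 1)*(p^2 - 8*p + 15) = (p - 3)*(p - 1)*(p - 5)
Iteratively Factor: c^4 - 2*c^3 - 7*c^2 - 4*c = (c)*(c^3 - 2*c^2 - 7*c - 4) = c*(c - 4)*(c^2 + 2*c + 1) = c*(c - 4)*(c + 1)*(c + 1)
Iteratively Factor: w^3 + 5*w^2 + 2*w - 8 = (w + 4)*(w^2 + w - 2) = (w + 2)*(w + 4)*(w - 1)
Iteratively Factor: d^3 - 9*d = (d - 3)*(d^2 + 3*d) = d*(d - 3)*(d + 3)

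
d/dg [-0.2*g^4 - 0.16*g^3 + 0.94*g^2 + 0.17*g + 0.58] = -0.8*g^3 - 0.48*g^2 + 1.88*g + 0.17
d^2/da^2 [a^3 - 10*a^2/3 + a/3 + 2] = 6*a - 20/3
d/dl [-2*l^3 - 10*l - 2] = -6*l^2 - 10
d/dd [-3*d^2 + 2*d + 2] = 2 - 6*d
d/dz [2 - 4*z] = -4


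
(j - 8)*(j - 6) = j^2 - 14*j + 48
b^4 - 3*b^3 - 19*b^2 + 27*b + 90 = (b - 5)*(b - 3)*(b + 2)*(b + 3)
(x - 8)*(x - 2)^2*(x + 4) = x^4 - 8*x^3 - 12*x^2 + 112*x - 128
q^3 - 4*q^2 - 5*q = q*(q - 5)*(q + 1)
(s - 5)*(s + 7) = s^2 + 2*s - 35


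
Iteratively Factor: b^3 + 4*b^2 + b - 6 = (b - 1)*(b^2 + 5*b + 6) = (b - 1)*(b + 2)*(b + 3)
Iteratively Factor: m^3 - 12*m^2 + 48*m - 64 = (m - 4)*(m^2 - 8*m + 16) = (m - 4)^2*(m - 4)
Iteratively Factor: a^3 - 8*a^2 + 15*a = (a - 5)*(a^2 - 3*a) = (a - 5)*(a - 3)*(a)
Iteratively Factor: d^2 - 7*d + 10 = (d - 2)*(d - 5)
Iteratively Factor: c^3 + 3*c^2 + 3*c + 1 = (c + 1)*(c^2 + 2*c + 1) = (c + 1)^2*(c + 1)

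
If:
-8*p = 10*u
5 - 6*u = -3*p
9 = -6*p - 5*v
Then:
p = -25/39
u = 20/39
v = -67/65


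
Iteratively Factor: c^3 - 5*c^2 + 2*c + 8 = (c - 2)*(c^2 - 3*c - 4) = (c - 2)*(c + 1)*(c - 4)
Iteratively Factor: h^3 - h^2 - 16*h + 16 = (h - 1)*(h^2 - 16) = (h - 4)*(h - 1)*(h + 4)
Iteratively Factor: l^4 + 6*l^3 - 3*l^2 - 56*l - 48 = (l + 4)*(l^3 + 2*l^2 - 11*l - 12) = (l + 4)^2*(l^2 - 2*l - 3) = (l + 1)*(l + 4)^2*(l - 3)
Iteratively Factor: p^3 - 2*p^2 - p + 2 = (p - 1)*(p^2 - p - 2) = (p - 1)*(p + 1)*(p - 2)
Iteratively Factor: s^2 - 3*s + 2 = (s - 1)*(s - 2)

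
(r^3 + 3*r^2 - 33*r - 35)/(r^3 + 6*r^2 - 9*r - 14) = (r - 5)/(r - 2)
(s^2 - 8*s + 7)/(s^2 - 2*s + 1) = (s - 7)/(s - 1)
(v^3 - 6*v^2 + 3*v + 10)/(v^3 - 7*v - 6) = (v^2 - 7*v + 10)/(v^2 - v - 6)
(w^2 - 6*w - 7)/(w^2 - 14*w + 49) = (w + 1)/(w - 7)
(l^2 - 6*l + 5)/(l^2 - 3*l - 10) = (l - 1)/(l + 2)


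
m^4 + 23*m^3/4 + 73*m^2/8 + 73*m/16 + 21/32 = (m + 1/4)*(m + 1/2)*(m + 3/2)*(m + 7/2)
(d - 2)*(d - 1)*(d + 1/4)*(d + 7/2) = d^4 + 3*d^3/4 - 67*d^2/8 + 39*d/8 + 7/4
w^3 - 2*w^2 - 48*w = w*(w - 8)*(w + 6)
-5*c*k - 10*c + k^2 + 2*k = (-5*c + k)*(k + 2)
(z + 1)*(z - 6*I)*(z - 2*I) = z^3 + z^2 - 8*I*z^2 - 12*z - 8*I*z - 12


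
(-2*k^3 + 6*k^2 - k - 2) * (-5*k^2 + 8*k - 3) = 10*k^5 - 46*k^4 + 59*k^3 - 16*k^2 - 13*k + 6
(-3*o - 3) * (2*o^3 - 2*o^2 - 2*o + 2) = -6*o^4 + 12*o^2 - 6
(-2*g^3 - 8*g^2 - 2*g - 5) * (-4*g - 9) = 8*g^4 + 50*g^3 + 80*g^2 + 38*g + 45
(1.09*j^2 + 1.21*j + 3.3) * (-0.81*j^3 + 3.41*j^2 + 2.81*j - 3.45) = -0.8829*j^5 + 2.7368*j^4 + 4.516*j^3 + 10.8926*j^2 + 5.0985*j - 11.385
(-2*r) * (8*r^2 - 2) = -16*r^3 + 4*r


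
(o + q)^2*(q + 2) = o^2*q + 2*o^2 + 2*o*q^2 + 4*o*q + q^3 + 2*q^2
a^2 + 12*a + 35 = (a + 5)*(a + 7)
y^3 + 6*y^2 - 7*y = y*(y - 1)*(y + 7)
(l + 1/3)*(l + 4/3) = l^2 + 5*l/3 + 4/9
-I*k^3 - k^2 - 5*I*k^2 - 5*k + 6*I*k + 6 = (k + 6)*(k - I)*(-I*k + I)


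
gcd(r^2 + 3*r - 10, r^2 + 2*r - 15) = r + 5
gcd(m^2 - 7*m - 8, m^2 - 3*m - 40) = m - 8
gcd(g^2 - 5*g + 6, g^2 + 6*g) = 1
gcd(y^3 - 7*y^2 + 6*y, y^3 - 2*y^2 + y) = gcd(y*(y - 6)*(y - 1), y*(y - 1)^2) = y^2 - y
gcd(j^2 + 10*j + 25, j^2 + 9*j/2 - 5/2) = j + 5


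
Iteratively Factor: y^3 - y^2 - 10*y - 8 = (y + 2)*(y^2 - 3*y - 4) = (y - 4)*(y + 2)*(y + 1)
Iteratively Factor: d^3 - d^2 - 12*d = (d - 4)*(d^2 + 3*d) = d*(d - 4)*(d + 3)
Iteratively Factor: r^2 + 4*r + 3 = (r + 1)*(r + 3)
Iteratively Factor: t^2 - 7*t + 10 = (t - 5)*(t - 2)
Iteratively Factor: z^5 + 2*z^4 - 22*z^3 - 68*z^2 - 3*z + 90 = (z - 1)*(z^4 + 3*z^3 - 19*z^2 - 87*z - 90) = (z - 1)*(z + 3)*(z^3 - 19*z - 30) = (z - 1)*(z + 2)*(z + 3)*(z^2 - 2*z - 15) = (z - 1)*(z + 2)*(z + 3)^2*(z - 5)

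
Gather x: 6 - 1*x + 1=7 - x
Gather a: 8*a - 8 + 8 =8*a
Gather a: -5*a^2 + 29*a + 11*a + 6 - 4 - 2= -5*a^2 + 40*a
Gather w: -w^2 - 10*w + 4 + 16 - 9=-w^2 - 10*w + 11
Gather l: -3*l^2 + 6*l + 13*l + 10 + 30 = -3*l^2 + 19*l + 40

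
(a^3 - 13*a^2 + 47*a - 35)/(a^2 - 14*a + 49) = (a^2 - 6*a + 5)/(a - 7)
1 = 1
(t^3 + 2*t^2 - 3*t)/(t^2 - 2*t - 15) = t*(t - 1)/(t - 5)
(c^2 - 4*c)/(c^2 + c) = (c - 4)/(c + 1)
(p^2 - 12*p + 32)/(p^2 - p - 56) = (p - 4)/(p + 7)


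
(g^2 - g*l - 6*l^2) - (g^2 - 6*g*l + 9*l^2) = 5*g*l - 15*l^2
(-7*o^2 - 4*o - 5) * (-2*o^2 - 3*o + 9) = 14*o^4 + 29*o^3 - 41*o^2 - 21*o - 45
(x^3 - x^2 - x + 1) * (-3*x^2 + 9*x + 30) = -3*x^5 + 12*x^4 + 24*x^3 - 42*x^2 - 21*x + 30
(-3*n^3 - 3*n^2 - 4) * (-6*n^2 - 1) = 18*n^5 + 18*n^4 + 3*n^3 + 27*n^2 + 4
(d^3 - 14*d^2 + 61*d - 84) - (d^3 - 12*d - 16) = -14*d^2 + 73*d - 68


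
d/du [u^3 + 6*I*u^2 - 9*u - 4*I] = 3*u^2 + 12*I*u - 9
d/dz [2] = 0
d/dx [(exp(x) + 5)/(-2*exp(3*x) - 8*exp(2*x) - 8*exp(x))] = (exp(2*x) + 15*exp(x)/2 + 5)*exp(-x)/(exp(3*x) + 6*exp(2*x) + 12*exp(x) + 8)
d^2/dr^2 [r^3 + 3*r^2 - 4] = 6*r + 6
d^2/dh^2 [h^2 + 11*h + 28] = 2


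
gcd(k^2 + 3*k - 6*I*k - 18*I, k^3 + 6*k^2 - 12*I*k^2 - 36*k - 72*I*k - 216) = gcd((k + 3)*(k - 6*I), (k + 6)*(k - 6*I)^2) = k - 6*I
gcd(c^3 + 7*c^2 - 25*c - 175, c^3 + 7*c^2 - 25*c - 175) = c^3 + 7*c^2 - 25*c - 175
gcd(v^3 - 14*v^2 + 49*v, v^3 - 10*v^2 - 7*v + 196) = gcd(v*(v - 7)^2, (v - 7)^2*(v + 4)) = v^2 - 14*v + 49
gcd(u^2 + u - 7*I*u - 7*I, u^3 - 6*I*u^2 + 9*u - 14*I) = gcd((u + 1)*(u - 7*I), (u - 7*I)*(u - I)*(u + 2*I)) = u - 7*I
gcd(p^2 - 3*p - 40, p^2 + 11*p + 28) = 1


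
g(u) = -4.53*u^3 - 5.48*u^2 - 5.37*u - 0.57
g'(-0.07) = -4.67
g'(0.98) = -29.16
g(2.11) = -78.85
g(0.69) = -8.37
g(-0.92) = 3.26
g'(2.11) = -89.00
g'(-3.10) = -101.99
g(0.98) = -15.36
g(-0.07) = -0.22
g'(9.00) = -1204.80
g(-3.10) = 98.37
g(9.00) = -3795.15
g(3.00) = -188.31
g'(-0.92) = -6.79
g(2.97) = -183.53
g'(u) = -13.59*u^2 - 10.96*u - 5.37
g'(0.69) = -19.40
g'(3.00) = -160.56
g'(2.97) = -157.80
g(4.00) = -399.65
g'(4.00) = -266.65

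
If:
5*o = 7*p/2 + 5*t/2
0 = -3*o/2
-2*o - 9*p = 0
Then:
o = 0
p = 0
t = 0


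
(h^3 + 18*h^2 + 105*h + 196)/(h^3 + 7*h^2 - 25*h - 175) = (h^2 + 11*h + 28)/(h^2 - 25)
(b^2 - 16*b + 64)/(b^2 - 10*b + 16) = (b - 8)/(b - 2)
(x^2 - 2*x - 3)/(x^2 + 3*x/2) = 2*(x^2 - 2*x - 3)/(x*(2*x + 3))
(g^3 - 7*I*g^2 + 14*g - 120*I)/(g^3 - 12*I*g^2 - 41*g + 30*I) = (g + 4*I)/(g - I)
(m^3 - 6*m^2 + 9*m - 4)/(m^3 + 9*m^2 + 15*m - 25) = (m^2 - 5*m + 4)/(m^2 + 10*m + 25)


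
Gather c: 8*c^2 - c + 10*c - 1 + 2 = 8*c^2 + 9*c + 1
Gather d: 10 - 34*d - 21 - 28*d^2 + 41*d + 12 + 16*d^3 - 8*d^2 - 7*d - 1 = 16*d^3 - 36*d^2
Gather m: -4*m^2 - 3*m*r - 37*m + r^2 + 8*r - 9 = -4*m^2 + m*(-3*r - 37) + r^2 + 8*r - 9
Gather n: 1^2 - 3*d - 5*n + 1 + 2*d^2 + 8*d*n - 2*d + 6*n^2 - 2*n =2*d^2 - 5*d + 6*n^2 + n*(8*d - 7) + 2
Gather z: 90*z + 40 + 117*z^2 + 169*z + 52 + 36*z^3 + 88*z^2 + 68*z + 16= 36*z^3 + 205*z^2 + 327*z + 108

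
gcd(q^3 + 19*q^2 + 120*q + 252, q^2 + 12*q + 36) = q^2 + 12*q + 36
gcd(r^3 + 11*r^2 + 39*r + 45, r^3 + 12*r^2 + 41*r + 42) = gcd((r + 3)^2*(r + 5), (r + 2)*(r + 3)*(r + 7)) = r + 3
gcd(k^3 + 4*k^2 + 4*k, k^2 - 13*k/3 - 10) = 1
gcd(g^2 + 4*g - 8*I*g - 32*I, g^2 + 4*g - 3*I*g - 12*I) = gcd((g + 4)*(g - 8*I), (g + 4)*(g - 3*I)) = g + 4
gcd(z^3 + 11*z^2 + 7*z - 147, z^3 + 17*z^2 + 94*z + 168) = z + 7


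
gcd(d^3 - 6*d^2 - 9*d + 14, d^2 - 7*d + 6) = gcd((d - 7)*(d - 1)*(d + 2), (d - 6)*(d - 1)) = d - 1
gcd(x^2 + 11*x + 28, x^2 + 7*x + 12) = x + 4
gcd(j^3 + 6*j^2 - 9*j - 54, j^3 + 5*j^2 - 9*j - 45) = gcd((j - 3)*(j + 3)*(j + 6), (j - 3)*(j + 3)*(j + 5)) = j^2 - 9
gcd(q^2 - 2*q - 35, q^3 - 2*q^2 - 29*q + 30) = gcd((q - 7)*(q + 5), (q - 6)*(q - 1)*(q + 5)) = q + 5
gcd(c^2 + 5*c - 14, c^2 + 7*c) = c + 7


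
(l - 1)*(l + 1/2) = l^2 - l/2 - 1/2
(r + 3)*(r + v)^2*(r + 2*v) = r^4 + 4*r^3*v + 3*r^3 + 5*r^2*v^2 + 12*r^2*v + 2*r*v^3 + 15*r*v^2 + 6*v^3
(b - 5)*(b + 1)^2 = b^3 - 3*b^2 - 9*b - 5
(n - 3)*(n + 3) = n^2 - 9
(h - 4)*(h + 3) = h^2 - h - 12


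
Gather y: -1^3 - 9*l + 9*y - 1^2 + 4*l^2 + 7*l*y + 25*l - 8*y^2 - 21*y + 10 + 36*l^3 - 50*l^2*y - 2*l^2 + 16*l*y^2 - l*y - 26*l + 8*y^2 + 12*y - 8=36*l^3 + 2*l^2 + 16*l*y^2 - 10*l + y*(-50*l^2 + 6*l)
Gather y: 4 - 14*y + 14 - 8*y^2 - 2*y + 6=-8*y^2 - 16*y + 24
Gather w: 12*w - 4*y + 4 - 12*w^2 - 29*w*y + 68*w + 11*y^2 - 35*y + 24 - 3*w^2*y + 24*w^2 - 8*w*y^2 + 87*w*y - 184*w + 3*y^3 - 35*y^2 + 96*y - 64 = w^2*(12 - 3*y) + w*(-8*y^2 + 58*y - 104) + 3*y^3 - 24*y^2 + 57*y - 36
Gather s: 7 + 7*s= 7*s + 7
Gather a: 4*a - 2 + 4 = 4*a + 2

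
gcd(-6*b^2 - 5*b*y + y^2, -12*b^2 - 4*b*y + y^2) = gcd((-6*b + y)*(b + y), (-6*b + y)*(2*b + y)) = -6*b + y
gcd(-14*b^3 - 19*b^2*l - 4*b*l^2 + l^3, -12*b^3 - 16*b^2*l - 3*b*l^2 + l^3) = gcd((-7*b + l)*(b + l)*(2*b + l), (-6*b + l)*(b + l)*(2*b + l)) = 2*b^2 + 3*b*l + l^2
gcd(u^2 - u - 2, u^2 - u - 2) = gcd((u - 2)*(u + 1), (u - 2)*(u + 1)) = u^2 - u - 2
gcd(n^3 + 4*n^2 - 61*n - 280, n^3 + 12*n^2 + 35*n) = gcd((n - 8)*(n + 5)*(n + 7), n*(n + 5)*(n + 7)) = n^2 + 12*n + 35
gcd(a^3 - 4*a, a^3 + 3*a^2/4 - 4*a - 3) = a^2 - 4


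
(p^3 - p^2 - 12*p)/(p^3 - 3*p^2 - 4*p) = (p + 3)/(p + 1)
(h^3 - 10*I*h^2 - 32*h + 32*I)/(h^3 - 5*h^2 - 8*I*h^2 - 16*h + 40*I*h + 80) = (h - 2*I)/(h - 5)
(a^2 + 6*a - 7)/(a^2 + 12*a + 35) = (a - 1)/(a + 5)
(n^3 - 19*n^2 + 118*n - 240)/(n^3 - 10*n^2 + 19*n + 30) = (n - 8)/(n + 1)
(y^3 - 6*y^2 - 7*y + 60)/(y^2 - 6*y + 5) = (y^2 - y - 12)/(y - 1)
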